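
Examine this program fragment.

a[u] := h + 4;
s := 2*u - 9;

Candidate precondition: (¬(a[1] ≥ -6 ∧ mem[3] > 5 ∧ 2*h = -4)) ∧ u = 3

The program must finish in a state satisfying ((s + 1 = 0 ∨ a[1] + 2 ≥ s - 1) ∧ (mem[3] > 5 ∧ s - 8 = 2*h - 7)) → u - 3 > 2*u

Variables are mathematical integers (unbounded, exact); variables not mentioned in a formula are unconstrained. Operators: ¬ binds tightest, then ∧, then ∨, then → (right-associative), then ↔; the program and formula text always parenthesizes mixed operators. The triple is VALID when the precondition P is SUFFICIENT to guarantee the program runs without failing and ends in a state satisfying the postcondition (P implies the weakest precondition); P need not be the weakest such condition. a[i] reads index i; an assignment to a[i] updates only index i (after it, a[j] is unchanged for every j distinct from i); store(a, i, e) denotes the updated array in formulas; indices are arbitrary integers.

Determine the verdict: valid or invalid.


Working backward. After the program, the postcondition ((s + 1 = 0 ∨ a[1] + 2 ≥ s - 1) ∧ (mem[3] > 5 ∧ s - 8 = 2*h - 7)) → u - 3 > 2*u must hold; in canonical form it is ((s = -1 ∨ a[1] ≥ s - 3) ∧ mem[3] > 5 ∧ s = 2*h + 1) → u < -3.
Before s := 2*u - 9: ((2*u = 8 ∨ a[1] ≥ 2*u - 12) ∧ mem[3] > 5 ∧ 2*u = 2*h + 10) → u < -3
Before a[u] := h + 4: ((2*u = 8 ∨ store(a, u, h + 4)[1] ≥ 2*u - 12) ∧ mem[3] > 5 ∧ 2*u = 2*h + 10) → u < -3
The weakest precondition is ((2*u = 8 ∨ store(a, u, h + 4)[1] ≥ 2*u - 12) ∧ mem[3] > 5 ∧ 2*u = 2*h + 10) → u < -3.
Check whether (¬(a[1] ≥ -6 ∧ mem[3] > 5 ∧ 2*h = -4)) ∧ u = 3 implies it.
Every state satisfying the precondition satisfies the weakest precondition: the implication holds.
Answer: valid


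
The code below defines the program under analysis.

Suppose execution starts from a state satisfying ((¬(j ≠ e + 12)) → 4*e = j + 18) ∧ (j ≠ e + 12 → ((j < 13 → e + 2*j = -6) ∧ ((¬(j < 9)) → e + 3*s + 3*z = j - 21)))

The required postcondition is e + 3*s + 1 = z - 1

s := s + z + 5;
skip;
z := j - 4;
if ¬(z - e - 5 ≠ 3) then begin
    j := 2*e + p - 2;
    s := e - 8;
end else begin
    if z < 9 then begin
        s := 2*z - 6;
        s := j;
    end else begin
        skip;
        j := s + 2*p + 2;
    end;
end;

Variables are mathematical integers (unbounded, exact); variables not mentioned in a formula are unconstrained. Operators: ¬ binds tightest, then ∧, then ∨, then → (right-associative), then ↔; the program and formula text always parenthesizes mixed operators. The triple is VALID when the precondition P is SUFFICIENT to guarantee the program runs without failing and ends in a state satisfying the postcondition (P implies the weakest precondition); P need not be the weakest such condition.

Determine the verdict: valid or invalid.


Working backward. After the program, the postcondition e + 3*s + 1 = z - 1 must hold; in canonical form it is e + 3*s = z - 2.
Then branch requires 4*e = z + 22; else branch requires (z < 9 → e + 3*j = z - 2) ∧ ((¬(z < 9)) → e + 3*s = z - 2).
Before the if: ((¬(z ≠ e + 8)) → 4*e = z + 22) ∧ (z ≠ e + 8 → ((z < 9 → e + 3*j = z - 2) ∧ ((¬(z < 9)) → e + 3*s = z - 2)))
Before z := j - 4: ((¬(j ≠ e + 12)) → 4*e = j + 18) ∧ (j ≠ e + 12 → ((j < 13 → e + 2*j = -6) ∧ ((¬(j < 13)) → e + 3*s = j - 6)))
Before skip: ((¬(j ≠ e + 12)) → 4*e = j + 18) ∧ (j ≠ e + 12 → ((j < 13 → e + 2*j = -6) ∧ ((¬(j < 13)) → e + 3*s = j - 6)))
Before s := s + z + 5: ((¬(j ≠ e + 12)) → 4*e = j + 18) ∧ (j ≠ e + 12 → ((j < 13 → e + 2*j = -6) ∧ ((¬(j < 13)) → e + 3*s + 3*z = j - 21)))
The weakest precondition is ((¬(j ≠ e + 12)) → 4*e = j + 18) ∧ (j ≠ e + 12 → ((j < 13 → e + 2*j = -6) ∧ ((¬(j < 13)) → e + 3*s + 3*z = j - 21))).
Check whether ((¬(j ≠ e + 12)) → 4*e = j + 18) ∧ (j ≠ e + 12 → ((j < 13 → e + 2*j = -6) ∧ ((¬(j < 9)) → e + 3*s + 3*z = j - 21))) implies it.
Every state satisfying the precondition satisfies the weakest precondition: the implication holds.
Answer: valid


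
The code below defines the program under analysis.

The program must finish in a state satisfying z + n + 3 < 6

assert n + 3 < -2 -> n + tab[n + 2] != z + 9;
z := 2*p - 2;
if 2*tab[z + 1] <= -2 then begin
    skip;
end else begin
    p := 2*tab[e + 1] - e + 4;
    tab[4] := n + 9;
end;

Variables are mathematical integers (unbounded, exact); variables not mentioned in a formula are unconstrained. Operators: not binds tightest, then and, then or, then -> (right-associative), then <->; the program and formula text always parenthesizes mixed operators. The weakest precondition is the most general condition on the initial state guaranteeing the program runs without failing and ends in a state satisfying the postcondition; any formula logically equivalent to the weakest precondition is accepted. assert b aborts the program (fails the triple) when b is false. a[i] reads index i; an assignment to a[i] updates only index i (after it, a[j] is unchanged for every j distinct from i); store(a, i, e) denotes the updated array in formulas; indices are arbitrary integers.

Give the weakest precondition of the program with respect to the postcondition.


Working backward. After the program, the postcondition z + n + 3 < 6 must hold; in canonical form it is n + z < 3.
Then branch requires n + z < 3; else branch requires n + z < 3.
Before the if: (2*tab[z + 1] <= -2 -> n + z < 3) and ((not (2*tab[z + 1] <= -2)) -> n + z < 3)
Before z := 2*p - 2: (2*tab[2*p - 1] <= -2 -> n + 2*p < 5) and ((not (2*tab[2*p - 1] <= -2)) -> n + 2*p < 5)
Before assert n + 3 < -2 -> n + tab[n + 2] != z + 9: (n < -5 -> tab[n + 2] + n != z + 9) and (2*tab[2*p - 1] <= -2 -> n + 2*p < 5) and ((not (2*tab[2*p - 1] <= -2)) -> n + 2*p < 5)
Answer: WP = (n < -5 -> tab[n + 2] + n != z + 9) and (2*tab[2*p - 1] <= -2 -> n + 2*p < 5) and ((not (2*tab[2*p - 1] <= -2)) -> n + 2*p < 5)


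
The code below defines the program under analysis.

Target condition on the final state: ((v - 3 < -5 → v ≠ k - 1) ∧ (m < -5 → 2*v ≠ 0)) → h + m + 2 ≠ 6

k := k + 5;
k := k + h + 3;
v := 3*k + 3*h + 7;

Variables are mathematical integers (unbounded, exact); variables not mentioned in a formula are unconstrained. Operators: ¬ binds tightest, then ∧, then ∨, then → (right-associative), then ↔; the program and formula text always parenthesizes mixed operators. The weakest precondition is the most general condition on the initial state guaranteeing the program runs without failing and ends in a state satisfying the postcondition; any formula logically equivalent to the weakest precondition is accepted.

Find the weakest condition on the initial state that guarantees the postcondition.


Working backward. After the program, the postcondition ((v - 3 < -5 → v ≠ k - 1) ∧ (m < -5 → 2*v ≠ 0)) → h + m + 2 ≠ 6 must hold; in canonical form it is ((v < -2 → v ≠ k - 1) ∧ (m < -5 → 2*v ≠ 0)) → h + m ≠ 4.
Before v := 3*k + 3*h + 7: ((3*h + 3*k < -9 → 3*h + 2*k ≠ -8) ∧ (m < -5 → 6*h + 6*k ≠ -14)) → h + m ≠ 4
Before k := k + h + 3: ((6*h + 3*k < -18 → 5*h + 2*k ≠ -14) ∧ (m < -5 → 12*h + 6*k ≠ -32)) → h + m ≠ 4
Before k := k + 5: ((6*h + 3*k < -33 → 5*h + 2*k ≠ -24) ∧ (m < -5 → 12*h + 6*k ≠ -62)) → h + m ≠ 4
Answer: WP = ((6*h + 3*k < -33 → 5*h + 2*k ≠ -24) ∧ (m < -5 → 12*h + 6*k ≠ -62)) → h + m ≠ 4


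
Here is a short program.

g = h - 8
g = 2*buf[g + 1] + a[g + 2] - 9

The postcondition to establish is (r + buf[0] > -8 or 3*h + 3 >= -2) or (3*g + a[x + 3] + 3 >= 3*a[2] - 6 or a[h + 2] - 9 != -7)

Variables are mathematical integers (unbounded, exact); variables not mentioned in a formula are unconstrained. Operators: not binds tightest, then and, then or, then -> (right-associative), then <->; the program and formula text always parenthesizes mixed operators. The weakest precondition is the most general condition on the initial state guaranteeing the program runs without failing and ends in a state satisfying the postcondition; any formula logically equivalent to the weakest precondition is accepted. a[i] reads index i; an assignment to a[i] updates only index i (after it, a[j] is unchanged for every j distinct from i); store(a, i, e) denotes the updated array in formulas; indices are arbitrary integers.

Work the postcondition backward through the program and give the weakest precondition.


Working backward. After the program, the postcondition (r + buf[0] > -8 or 3*h + 3 >= -2) or (3*g + a[x + 3] + 3 >= 3*a[2] - 6 or a[h + 2] - 9 != -7) must hold; in canonical form it is buf[0] + r > -8 or 3*h >= -5 or a[x + 3] + 3*g >= 3*a[2] - 9 or a[h + 2] != 2.
Before g := 2*buf[g + 1] + a[g + 2] - 9: buf[0] + r > -8 or 3*h >= -5 or 3*a[g + 2] + a[x + 3] + 6*buf[g + 1] >= 3*a[2] + 18 or a[h + 2] != 2
Before g := h - 8: buf[0] + r > -8 or 3*h >= -5 or a[x + 3] + 3*a[h - 6] + 6*buf[h - 7] >= 3*a[2] + 18 or a[h + 2] != 2
Answer: WP = buf[0] + r > -8 or 3*h >= -5 or a[x + 3] + 3*a[h - 6] + 6*buf[h - 7] >= 3*a[2] + 18 or a[h + 2] != 2


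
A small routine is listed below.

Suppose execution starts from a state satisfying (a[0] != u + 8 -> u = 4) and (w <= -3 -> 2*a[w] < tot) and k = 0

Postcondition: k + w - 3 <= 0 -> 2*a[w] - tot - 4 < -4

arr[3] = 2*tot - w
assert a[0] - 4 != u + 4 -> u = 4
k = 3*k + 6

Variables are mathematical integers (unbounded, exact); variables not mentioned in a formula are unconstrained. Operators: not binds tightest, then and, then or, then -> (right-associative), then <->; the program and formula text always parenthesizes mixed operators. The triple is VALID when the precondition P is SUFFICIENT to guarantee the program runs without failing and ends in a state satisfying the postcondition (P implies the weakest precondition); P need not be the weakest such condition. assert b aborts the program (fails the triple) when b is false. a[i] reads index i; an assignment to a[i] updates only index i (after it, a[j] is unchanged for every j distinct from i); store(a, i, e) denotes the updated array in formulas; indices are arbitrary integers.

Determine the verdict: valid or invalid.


Working backward. After the program, the postcondition k + w - 3 <= 0 -> 2*a[w] - tot - 4 < -4 must hold; in canonical form it is k + w <= 3 -> 2*a[w] < tot.
Before k := 3*k + 6: 3*k + w <= -3 -> 2*a[w] < tot
Before assert a[0] - 4 != u + 4 -> u = 4: (a[0] != u + 8 -> u = 4) and (3*k + w <= -3 -> 2*a[w] < tot)
Before arr[3] := 2*tot - w: (a[0] != u + 8 -> u = 4) and (3*k + w <= -3 -> 2*a[w] < tot)
The weakest precondition is (a[0] != u + 8 -> u = 4) and (3*k + w <= -3 -> 2*a[w] < tot).
Check whether (a[0] != u + 8 -> u = 4) and (w <= -3 -> 2*a[w] < tot) and k = 0 implies it.
Every state satisfying the precondition satisfies the weakest precondition: the implication holds.
Answer: valid


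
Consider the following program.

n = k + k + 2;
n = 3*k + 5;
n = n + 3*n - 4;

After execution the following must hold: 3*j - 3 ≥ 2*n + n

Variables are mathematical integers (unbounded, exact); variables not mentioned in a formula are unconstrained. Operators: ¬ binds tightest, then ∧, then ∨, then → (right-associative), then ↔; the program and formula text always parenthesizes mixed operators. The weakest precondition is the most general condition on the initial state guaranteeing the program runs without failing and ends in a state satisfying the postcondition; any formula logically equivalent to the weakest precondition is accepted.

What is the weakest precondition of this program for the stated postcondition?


Working backward. After the program, the postcondition 3*j - 3 ≥ 2*n + n must hold; in canonical form it is 3*j ≥ 3*n + 3.
Before n := n + 3*n - 4: 3*j ≥ 12*n - 9
Before n := 3*k + 5: 3*j ≥ 36*k + 51
Before n := k + k + 2: 3*j ≥ 36*k + 51
Answer: WP = 3*j ≥ 36*k + 51


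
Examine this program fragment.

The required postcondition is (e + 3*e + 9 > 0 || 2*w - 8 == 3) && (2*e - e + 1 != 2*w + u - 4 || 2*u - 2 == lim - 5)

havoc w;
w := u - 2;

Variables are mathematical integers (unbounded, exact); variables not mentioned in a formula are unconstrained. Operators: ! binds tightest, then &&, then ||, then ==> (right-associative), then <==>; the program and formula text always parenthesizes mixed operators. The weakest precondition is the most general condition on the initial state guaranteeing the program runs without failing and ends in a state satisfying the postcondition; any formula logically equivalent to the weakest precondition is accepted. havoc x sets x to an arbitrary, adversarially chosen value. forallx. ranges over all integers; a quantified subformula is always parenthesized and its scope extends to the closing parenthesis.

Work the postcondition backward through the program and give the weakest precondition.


Working backward. After the program, the postcondition (e + 3*e + 9 > 0 || 2*w - 8 == 3) && (2*e - e + 1 != 2*w + u - 4 || 2*u - 2 == lim - 5) must hold; in canonical form it is (4*e > -9 || 2*w == 11) && (e != u + 2*w - 5 || 2*u == lim - 3).
Before w := u - 2: (4*e > -9 || 2*u == 15) && (e != 3*u - 9 || 2*u == lim - 3)
Before havoc w: (4*e > -9 || 2*u == 15) && (e != 3*u - 9 || 2*u == lim - 3)
Answer: WP = (4*e > -9 || 2*u == 15) && (e != 3*u - 9 || 2*u == lim - 3)


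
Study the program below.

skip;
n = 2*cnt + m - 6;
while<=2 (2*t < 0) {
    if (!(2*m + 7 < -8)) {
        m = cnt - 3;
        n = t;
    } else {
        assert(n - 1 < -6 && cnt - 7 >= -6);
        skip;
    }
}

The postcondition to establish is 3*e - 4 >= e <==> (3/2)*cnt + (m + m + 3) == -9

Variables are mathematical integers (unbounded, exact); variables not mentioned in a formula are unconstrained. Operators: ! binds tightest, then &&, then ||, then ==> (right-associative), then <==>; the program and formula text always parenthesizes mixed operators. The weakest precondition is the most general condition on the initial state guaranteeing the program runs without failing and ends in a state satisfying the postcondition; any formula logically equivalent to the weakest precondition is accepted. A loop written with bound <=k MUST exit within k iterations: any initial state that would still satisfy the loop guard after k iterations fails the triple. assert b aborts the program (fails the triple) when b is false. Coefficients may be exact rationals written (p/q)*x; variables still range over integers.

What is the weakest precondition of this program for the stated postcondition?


Working backward. After the program, the postcondition 3*e - 4 >= e <==> (3/2)*cnt + (m + m + 3) == -9 must hold; in canonical form it is 2*e >= 4 <==> (3/2)*cnt + 2*m == -12.
Before the loop (bound <=2), unroll the exhaustion recursion (WP_0 = exit-now case; WP_j = one more guarded iteration, up to j = 2):
  WP_0: (!(2*t < 0)) && (2*e >= 4 <==> (3/2)*cnt + 2*m == -12)
  WP_1: (2*t < 0 ==> (((!(2*m < -15)) ==> ((!(2*t < 0)) && (2*e >= 4 <==> (7/2)*cnt == -6))) && (2*m < -15 ==> (n < -5 && cnt >= 1 && (!(2*t < 0)) && (2*e >= 4 <==> (3/2)*cnt + 2*m == -12))))) && ((!(2*t < 0)) ==> (2*e >= 4 <==> (3/2)*cnt + 2*m == -12))
  WP_2: (2*t < 0 ==> (((!(2*m < -15)) ==> ((2*t < 0 ==> (((!(2*cnt < -9)) ==> ((!(2*t < 0)) && (2*e >= 4 <==> (7/2)*cnt == -6))) && (2*cnt < -9 ==> (t < -5 && cnt >= 1 && (!(2*t < 0)) && (2*e >= 4 <==> (7/2)*cnt == -6))))) && ((!(2*t < 0)) ==> (2*e >= 4 <==> (7/2)*cnt == -6)))) && (2*m < -15 ==> (n < -5 && cnt >= 1 && (2*t < 0 ==> (((!(2*m < -15)) ==> ((!(2*t < 0)) && (2*e >= 4 <==> (7/2)*cnt == -6))) && (2*m < -15 ==> (n < -5 && cnt >= 1 && (!(2*t < 0)) && (2*e >= 4 <==> (3/2)*cnt + 2*m == -12))))) && ((!(2*t < 0)) ==> (2*e >= 4 <==> (3/2)*cnt + 2*m == -12)))))) && ((!(2*t < 0)) ==> (2*e >= 4 <==> (3/2)*cnt + 2*m == -12))
So before the loop: (2*t < 0 ==> (((!(2*m < -15)) ==> ((2*t < 0 ==> (((!(2*cnt < -9)) ==> ((!(2*t < 0)) && (2*e >= 4 <==> (7/2)*cnt == -6))) && (2*cnt < -9 ==> (t < -5 && cnt >= 1 && (!(2*t < 0)) && (2*e >= 4 <==> (7/2)*cnt == -6))))) && ((!(2*t < 0)) ==> (2*e >= 4 <==> (7/2)*cnt == -6)))) && (2*m < -15 ==> (n < -5 && cnt >= 1 && (2*t < 0 ==> (((!(2*m < -15)) ==> ((!(2*t < 0)) && (2*e >= 4 <==> (7/2)*cnt == -6))) && (2*m < -15 ==> (n < -5 && cnt >= 1 && (!(2*t < 0)) && (2*e >= 4 <==> (3/2)*cnt + 2*m == -12))))) && ((!(2*t < 0)) ==> (2*e >= 4 <==> (3/2)*cnt + 2*m == -12)))))) && ((!(2*t < 0)) ==> (2*e >= 4 <==> (3/2)*cnt + 2*m == -12))
Before n := 2*cnt + m - 6: (2*t < 0 ==> (((!(2*m < -15)) ==> ((2*t < 0 ==> (((!(2*cnt < -9)) ==> ((!(2*t < 0)) && (2*e >= 4 <==> (7/2)*cnt == -6))) && (2*cnt < -9 ==> (t < -5 && cnt >= 1 && (!(2*t < 0)) && (2*e >= 4 <==> (7/2)*cnt == -6))))) && ((!(2*t < 0)) ==> (2*e >= 4 <==> (7/2)*cnt == -6)))) && (2*m < -15 ==> (2*cnt + m < 1 && cnt >= 1 && (2*t < 0 ==> (((!(2*m < -15)) ==> ((!(2*t < 0)) && (2*e >= 4 <==> (7/2)*cnt == -6))) && (2*m < -15 ==> (2*cnt + m < 1 && cnt >= 1 && (!(2*t < 0)) && (2*e >= 4 <==> (3/2)*cnt + 2*m == -12))))) && ((!(2*t < 0)) ==> (2*e >= 4 <==> (3/2)*cnt + 2*m == -12)))))) && ((!(2*t < 0)) ==> (2*e >= 4 <==> (3/2)*cnt + 2*m == -12))
Before skip: (2*t < 0 ==> (((!(2*m < -15)) ==> ((2*t < 0 ==> (((!(2*cnt < -9)) ==> ((!(2*t < 0)) && (2*e >= 4 <==> (7/2)*cnt == -6))) && (2*cnt < -9 ==> (t < -5 && cnt >= 1 && (!(2*t < 0)) && (2*e >= 4 <==> (7/2)*cnt == -6))))) && ((!(2*t < 0)) ==> (2*e >= 4 <==> (7/2)*cnt == -6)))) && (2*m < -15 ==> (2*cnt + m < 1 && cnt >= 1 && (2*t < 0 ==> (((!(2*m < -15)) ==> ((!(2*t < 0)) && (2*e >= 4 <==> (7/2)*cnt == -6))) && (2*m < -15 ==> (2*cnt + m < 1 && cnt >= 1 && (!(2*t < 0)) && (2*e >= 4 <==> (3/2)*cnt + 2*m == -12))))) && ((!(2*t < 0)) ==> (2*e >= 4 <==> (3/2)*cnt + 2*m == -12)))))) && ((!(2*t < 0)) ==> (2*e >= 4 <==> (3/2)*cnt + 2*m == -12))
Answer: WP = (2*t < 0 ==> (((!(2*m < -15)) ==> ((2*t < 0 ==> (((!(2*cnt < -9)) ==> ((!(2*t < 0)) && (2*e >= 4 <==> (7/2)*cnt == -6))) && (2*cnt < -9 ==> (t < -5 && cnt >= 1 && (!(2*t < 0)) && (2*e >= 4 <==> (7/2)*cnt == -6))))) && ((!(2*t < 0)) ==> (2*e >= 4 <==> (7/2)*cnt == -6)))) && (2*m < -15 ==> (2*cnt + m < 1 && cnt >= 1 && (2*t < 0 ==> (((!(2*m < -15)) ==> ((!(2*t < 0)) && (2*e >= 4 <==> (7/2)*cnt == -6))) && (2*m < -15 ==> (2*cnt + m < 1 && cnt >= 1 && (!(2*t < 0)) && (2*e >= 4 <==> (3/2)*cnt + 2*m == -12))))) && ((!(2*t < 0)) ==> (2*e >= 4 <==> (3/2)*cnt + 2*m == -12)))))) && ((!(2*t < 0)) ==> (2*e >= 4 <==> (3/2)*cnt + 2*m == -12))


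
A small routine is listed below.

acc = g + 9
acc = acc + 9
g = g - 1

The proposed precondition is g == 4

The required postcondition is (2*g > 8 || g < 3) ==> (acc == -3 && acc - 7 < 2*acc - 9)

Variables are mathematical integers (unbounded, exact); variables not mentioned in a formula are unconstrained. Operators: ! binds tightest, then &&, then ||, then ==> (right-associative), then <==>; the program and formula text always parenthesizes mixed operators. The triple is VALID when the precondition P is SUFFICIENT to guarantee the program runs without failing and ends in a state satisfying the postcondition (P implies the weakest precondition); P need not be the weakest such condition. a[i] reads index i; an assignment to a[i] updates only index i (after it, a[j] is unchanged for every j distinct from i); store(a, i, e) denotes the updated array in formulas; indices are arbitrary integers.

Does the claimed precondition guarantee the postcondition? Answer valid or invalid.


Working backward. After the program, the postcondition (2*g > 8 || g < 3) ==> (acc == -3 && acc - 7 < 2*acc - 9) must hold; in canonical form it is (2*g > 8 || g < 3) ==> (acc == -3 && acc > 2).
Before g := g - 1: (2*g > 10 || g < 4) ==> (acc == -3 && acc > 2)
Before acc := acc + 9: (2*g > 10 || g < 4) ==> (acc == -12 && acc > -7)
Before acc := g + 9: (2*g > 10 || g < 4) ==> (g == -21 && g > -16)
The weakest precondition is (2*g > 10 || g < 4) ==> (g == -21 && g > -16).
Check whether g == 4 implies it.
Every state satisfying the precondition satisfies the weakest precondition: the implication holds.
Answer: valid


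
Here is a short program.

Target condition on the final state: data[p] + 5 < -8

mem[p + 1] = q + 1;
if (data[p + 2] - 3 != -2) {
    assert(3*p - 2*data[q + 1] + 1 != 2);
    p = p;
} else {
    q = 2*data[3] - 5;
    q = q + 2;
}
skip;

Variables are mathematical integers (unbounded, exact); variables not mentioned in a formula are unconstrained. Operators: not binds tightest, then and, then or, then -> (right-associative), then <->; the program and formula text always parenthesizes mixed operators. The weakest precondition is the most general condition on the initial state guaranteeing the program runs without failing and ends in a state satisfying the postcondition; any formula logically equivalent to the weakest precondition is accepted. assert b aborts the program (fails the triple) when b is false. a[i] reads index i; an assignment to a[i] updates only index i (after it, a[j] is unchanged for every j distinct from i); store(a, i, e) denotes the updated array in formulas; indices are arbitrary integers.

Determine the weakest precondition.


Working backward. After the program, the postcondition data[p] + 5 < -8 must hold; in canonical form it is data[p] < -13.
Before skip: data[p] < -13
Then branch requires 3*p != 2*data[q + 1] + 1 and data[p] < -13; else branch requires data[p] < -13.
Before the if: (data[p + 2] != 1 -> (3*p != 2*data[q + 1] + 1 and data[p] < -13)) and ((not (data[p + 2] != 1)) -> data[p] < -13)
Before mem[p + 1] := q + 1: (data[p + 2] != 1 -> (3*p != 2*data[q + 1] + 1 and data[p] < -13)) and ((not (data[p + 2] != 1)) -> data[p] < -13)
Answer: WP = (data[p + 2] != 1 -> (3*p != 2*data[q + 1] + 1 and data[p] < -13)) and ((not (data[p + 2] != 1)) -> data[p] < -13)


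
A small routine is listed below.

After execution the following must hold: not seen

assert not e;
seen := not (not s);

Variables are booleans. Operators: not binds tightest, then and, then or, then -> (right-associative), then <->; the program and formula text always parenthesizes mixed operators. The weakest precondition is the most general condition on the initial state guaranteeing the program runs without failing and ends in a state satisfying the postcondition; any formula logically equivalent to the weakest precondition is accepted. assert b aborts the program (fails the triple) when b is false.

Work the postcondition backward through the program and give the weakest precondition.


Working backward. After the program, not seen must hold.
Before seen := not (not s): not s
Before assert not e: (not e) and (not s)
Answer: WP = (not e) and (not s)


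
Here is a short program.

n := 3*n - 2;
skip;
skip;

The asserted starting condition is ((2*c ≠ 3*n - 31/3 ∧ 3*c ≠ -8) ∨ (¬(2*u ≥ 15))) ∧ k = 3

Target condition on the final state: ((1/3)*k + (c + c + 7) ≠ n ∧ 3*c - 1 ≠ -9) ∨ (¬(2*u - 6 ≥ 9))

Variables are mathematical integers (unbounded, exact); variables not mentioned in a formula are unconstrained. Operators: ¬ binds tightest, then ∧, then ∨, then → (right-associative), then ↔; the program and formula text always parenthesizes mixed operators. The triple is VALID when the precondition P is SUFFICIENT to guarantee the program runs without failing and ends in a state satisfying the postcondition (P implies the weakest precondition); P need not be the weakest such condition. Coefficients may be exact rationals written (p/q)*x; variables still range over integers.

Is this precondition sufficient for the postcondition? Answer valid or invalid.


Working backward. After the program, the postcondition ((1/3)*k + (c + c + 7) ≠ n ∧ 3*c - 1 ≠ -9) ∨ (¬(2*u - 6 ≥ 9)) must hold; in canonical form it is (2*c + (1/3)*k ≠ n - 7 ∧ 3*c ≠ -8) ∨ (¬(2*u ≥ 15)).
Before skip: (2*c + (1/3)*k ≠ n - 7 ∧ 3*c ≠ -8) ∨ (¬(2*u ≥ 15))
Before skip: (2*c + (1/3)*k ≠ n - 7 ∧ 3*c ≠ -8) ∨ (¬(2*u ≥ 15))
Before n := 3*n - 2: (2*c + (1/3)*k ≠ 3*n - 9 ∧ 3*c ≠ -8) ∨ (¬(2*u ≥ 15))
The weakest precondition is (2*c + (1/3)*k ≠ 3*n - 9 ∧ 3*c ≠ -8) ∨ (¬(2*u ≥ 15)).
Check whether ((2*c ≠ 3*n - 31/3 ∧ 3*c ≠ -8) ∨ (¬(2*u ≥ 15))) ∧ k = 3 implies it.
Countermodel: at the initial state c = -5, k = 3, n = 0, u = 8, the precondition holds but the weakest precondition fails.
Answer: invalid


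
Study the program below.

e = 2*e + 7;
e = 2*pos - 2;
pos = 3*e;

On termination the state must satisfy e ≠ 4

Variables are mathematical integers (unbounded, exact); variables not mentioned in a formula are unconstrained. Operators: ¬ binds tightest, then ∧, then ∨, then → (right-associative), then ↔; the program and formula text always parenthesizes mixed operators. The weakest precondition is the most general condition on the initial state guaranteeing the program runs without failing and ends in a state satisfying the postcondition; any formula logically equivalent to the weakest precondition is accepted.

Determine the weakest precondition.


Working backward. After the program, e ≠ 4 must hold.
Before pos := 3*e: e ≠ 4
Before e := 2*pos - 2: 2*pos ≠ 6
Before e := 2*e + 7: 2*pos ≠ 6
Answer: WP = 2*pos ≠ 6


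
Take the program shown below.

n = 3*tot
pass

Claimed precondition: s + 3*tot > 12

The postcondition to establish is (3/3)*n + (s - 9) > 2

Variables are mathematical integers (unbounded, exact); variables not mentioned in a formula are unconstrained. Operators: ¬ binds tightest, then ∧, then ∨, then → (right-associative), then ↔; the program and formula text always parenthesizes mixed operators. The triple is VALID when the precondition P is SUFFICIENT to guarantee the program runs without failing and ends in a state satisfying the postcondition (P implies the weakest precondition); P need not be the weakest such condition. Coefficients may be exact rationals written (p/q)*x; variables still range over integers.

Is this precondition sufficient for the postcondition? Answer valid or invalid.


Working backward. After the program, the postcondition (3/3)*n + (s - 9) > 2 must hold; in canonical form it is n + s > 11.
Before skip: n + s > 11
Before n := 3*tot: s + 3*tot > 11
The weakest precondition is s + 3*tot > 11.
Check whether s + 3*tot > 12 implies it.
Every state satisfying the precondition satisfies the weakest precondition: the implication holds.
Answer: valid


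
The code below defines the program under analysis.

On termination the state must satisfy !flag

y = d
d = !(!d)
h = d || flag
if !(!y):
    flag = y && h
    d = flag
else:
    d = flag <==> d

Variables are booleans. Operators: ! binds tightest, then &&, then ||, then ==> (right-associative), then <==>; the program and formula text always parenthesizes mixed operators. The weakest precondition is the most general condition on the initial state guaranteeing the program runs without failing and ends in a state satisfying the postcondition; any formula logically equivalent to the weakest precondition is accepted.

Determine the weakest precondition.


Working backward. After the program, !flag must hold.
Then branch requires !(y && h); else branch requires !flag.
Before the if: (y ==> (!(y && h))) && ((!y) ==> (!flag))
Before h := d || flag: (y ==> (!(y && (d || flag)))) && ((!y) ==> (!flag))
Before d := !(!d): (y ==> (!(y && (d || flag)))) && ((!y) ==> (!flag))
Before y := d: (d ==> (!(d && (d || flag)))) && ((!d) ==> (!flag))
Answer: WP = (d ==> (!(d && (d || flag)))) && ((!d) ==> (!flag))


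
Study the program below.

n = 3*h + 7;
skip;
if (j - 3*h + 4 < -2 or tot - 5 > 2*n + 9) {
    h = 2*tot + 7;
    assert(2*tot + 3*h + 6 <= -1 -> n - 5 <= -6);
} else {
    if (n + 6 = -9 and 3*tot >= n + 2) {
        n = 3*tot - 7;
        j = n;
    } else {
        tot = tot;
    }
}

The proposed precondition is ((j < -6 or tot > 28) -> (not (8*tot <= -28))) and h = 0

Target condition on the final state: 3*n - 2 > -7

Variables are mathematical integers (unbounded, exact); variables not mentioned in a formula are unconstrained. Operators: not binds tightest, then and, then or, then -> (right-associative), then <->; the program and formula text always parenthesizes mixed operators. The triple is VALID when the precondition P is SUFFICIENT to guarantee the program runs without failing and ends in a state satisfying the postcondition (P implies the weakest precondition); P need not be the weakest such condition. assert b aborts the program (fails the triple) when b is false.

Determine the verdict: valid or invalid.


Working backward. After the program, the postcondition 3*n - 2 > -7 must hold; in canonical form it is 3*n > -5.
Then branch requires (8*tot <= -28 -> n <= -1) and 3*n > -5; else branch requires ((n = -15 and 3*tot >= n + 2) -> 9*tot > 16) and ((not (n = -15 and 3*tot >= n + 2)) -> 3*n > -5).
Before the if: ((j < 3*h - 6 or tot > 2*n + 14) -> ((8*tot <= -28 -> n <= -1) and 3*n > -5)) and ((not (j < 3*h - 6 or tot > 2*n + 14)) -> (((n = -15 and 3*tot >= n + 2) -> 9*tot > 16) and ((not (n = -15 and 3*tot >= n + 2)) -> 3*n > -5)))
Before skip: ((j < 3*h - 6 or tot > 2*n + 14) -> ((8*tot <= -28 -> n <= -1) and 3*n > -5)) and ((not (j < 3*h - 6 or tot > 2*n + 14)) -> (((n = -15 and 3*tot >= n + 2) -> 9*tot > 16) and ((not (n = -15 and 3*tot >= n + 2)) -> 3*n > -5)))
Before n := 3*h + 7: ((j < 3*h - 6 or tot > 6*h + 28) -> ((8*tot <= -28 -> 3*h <= -8) and 9*h > -26)) and ((not (j < 3*h - 6 or tot > 6*h + 28)) -> (((3*h = -22 and 3*tot >= 3*h + 9) -> 9*tot > 16) and ((not (3*h = -22 and 3*tot >= 3*h + 9)) -> 9*h > -26)))
The weakest precondition is ((j < 3*h - 6 or tot > 6*h + 28) -> ((8*tot <= -28 -> 3*h <= -8) and 9*h > -26)) and ((not (j < 3*h - 6 or tot > 6*h + 28)) -> (((3*h = -22 and 3*tot >= 3*h + 9) -> 9*tot > 16) and ((not (3*h = -22 and 3*tot >= 3*h + 9)) -> 9*h > -26))).
Check whether ((j < -6 or tot > 28) -> (not (8*tot <= -28))) and h = 0 implies it.
Every state satisfying the precondition satisfies the weakest precondition: the implication holds.
Answer: valid


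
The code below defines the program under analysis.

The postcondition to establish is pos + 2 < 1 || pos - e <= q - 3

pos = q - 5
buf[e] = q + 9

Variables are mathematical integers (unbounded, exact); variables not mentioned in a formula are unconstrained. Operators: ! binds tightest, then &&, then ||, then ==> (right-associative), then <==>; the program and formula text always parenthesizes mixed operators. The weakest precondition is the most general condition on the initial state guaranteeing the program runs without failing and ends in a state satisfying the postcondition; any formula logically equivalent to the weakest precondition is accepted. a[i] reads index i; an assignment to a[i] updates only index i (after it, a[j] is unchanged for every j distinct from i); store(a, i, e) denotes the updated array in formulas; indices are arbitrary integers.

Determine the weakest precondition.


Working backward. After the program, the postcondition pos + 2 < 1 || pos - e <= q - 3 must hold; in canonical form it is pos < -1 || pos <= e + q - 3.
Before buf[e] := q + 9: pos < -1 || pos <= e + q - 3
Before pos := q - 5: q < 4 || e >= -2
Answer: WP = q < 4 || e >= -2


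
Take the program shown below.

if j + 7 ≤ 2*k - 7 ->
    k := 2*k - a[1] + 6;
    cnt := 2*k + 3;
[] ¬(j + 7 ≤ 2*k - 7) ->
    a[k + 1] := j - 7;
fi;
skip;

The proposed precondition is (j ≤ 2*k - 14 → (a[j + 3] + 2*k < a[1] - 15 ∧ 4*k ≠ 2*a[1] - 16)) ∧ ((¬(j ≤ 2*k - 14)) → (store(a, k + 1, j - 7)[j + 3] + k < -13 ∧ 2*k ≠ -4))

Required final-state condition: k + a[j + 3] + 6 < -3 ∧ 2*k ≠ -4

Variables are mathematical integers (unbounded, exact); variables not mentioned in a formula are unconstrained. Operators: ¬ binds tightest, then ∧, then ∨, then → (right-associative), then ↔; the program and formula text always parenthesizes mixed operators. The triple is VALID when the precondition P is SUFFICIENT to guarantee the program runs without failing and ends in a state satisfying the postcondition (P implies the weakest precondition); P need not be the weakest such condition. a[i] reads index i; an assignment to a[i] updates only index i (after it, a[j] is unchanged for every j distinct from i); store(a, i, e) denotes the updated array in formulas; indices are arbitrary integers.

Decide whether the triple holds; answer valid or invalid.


Working backward. After the program, the postcondition k + a[j + 3] + 6 < -3 ∧ 2*k ≠ -4 must hold; in canonical form it is a[j + 3] + k < -9 ∧ 2*k ≠ -4.
Before skip: a[j + 3] + k < -9 ∧ 2*k ≠ -4
Then branch requires a[j + 3] + 2*k < a[1] - 15 ∧ 4*k ≠ 2*a[1] - 16; else branch requires store(a, k + 1, j - 7)[j + 3] + k < -9 ∧ 2*k ≠ -4.
Before the if: (j ≤ 2*k - 14 → (a[j + 3] + 2*k < a[1] - 15 ∧ 4*k ≠ 2*a[1] - 16)) ∧ ((¬(j ≤ 2*k - 14)) → (store(a, k + 1, j - 7)[j + 3] + k < -9 ∧ 2*k ≠ -4))
The weakest precondition is (j ≤ 2*k - 14 → (a[j + 3] + 2*k < a[1] - 15 ∧ 4*k ≠ 2*a[1] - 16)) ∧ ((¬(j ≤ 2*k - 14)) → (store(a, k + 1, j - 7)[j + 3] + k < -9 ∧ 2*k ≠ -4)).
Check whether (j ≤ 2*k - 14 → (a[j + 3] + 2*k < a[1] - 15 ∧ 4*k ≠ 2*a[1] - 16)) ∧ ((¬(j ≤ 2*k - 14)) → (store(a, k + 1, j - 7)[j + 3] + k < -13 ∧ 2*k ≠ -4)) implies it.
Every state satisfying the precondition satisfies the weakest precondition: the implication holds.
Answer: valid


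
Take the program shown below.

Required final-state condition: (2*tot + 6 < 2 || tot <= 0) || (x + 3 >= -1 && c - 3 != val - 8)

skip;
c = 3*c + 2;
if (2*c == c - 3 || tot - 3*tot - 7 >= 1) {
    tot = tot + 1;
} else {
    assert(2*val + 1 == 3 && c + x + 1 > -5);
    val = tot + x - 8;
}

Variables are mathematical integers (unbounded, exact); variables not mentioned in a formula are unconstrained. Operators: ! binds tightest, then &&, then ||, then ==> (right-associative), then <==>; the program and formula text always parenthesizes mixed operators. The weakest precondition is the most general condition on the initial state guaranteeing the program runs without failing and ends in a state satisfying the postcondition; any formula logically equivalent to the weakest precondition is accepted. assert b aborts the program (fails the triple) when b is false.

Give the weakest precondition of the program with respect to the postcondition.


Working backward. After the program, the postcondition (2*tot + 6 < 2 || tot <= 0) || (x + 3 >= -1 && c - 3 != val - 8) must hold; in canonical form it is 2*tot < -4 || tot <= 0 || (x >= -4 && c != val - 5).
Then branch requires 2*tot < -6 || tot <= -1 || (x >= -4 && c != val - 5); else branch requires 2*val == 2 && c + x > -6 && (2*tot < -4 || tot <= 0 || (x >= -4 && c != tot + x - 13)).
Before the if: ((c == -3 || 2*tot <= -8) ==> (2*tot < -6 || tot <= -1 || (x >= -4 && c != val - 5))) && ((!(c == -3 || 2*tot <= -8)) ==> (2*val == 2 && c + x > -6 && (2*tot < -4 || tot <= 0 || (x >= -4 && c != tot + x - 13))))
Before c := 3*c + 2: ((3*c == -5 || 2*tot <= -8) ==> (2*tot < -6 || tot <= -1 || (x >= -4 && 3*c != val - 7))) && ((!(3*c == -5 || 2*tot <= -8)) ==> (2*val == 2 && 3*c + x > -8 && (2*tot < -4 || tot <= 0 || (x >= -4 && 3*c != tot + x - 15))))
Before skip: ((3*c == -5 || 2*tot <= -8) ==> (2*tot < -6 || tot <= -1 || (x >= -4 && 3*c != val - 7))) && ((!(3*c == -5 || 2*tot <= -8)) ==> (2*val == 2 && 3*c + x > -8 && (2*tot < -4 || tot <= 0 || (x >= -4 && 3*c != tot + x - 15))))
Answer: WP = ((3*c == -5 || 2*tot <= -8) ==> (2*tot < -6 || tot <= -1 || (x >= -4 && 3*c != val - 7))) && ((!(3*c == -5 || 2*tot <= -8)) ==> (2*val == 2 && 3*c + x > -8 && (2*tot < -4 || tot <= 0 || (x >= -4 && 3*c != tot + x - 15))))


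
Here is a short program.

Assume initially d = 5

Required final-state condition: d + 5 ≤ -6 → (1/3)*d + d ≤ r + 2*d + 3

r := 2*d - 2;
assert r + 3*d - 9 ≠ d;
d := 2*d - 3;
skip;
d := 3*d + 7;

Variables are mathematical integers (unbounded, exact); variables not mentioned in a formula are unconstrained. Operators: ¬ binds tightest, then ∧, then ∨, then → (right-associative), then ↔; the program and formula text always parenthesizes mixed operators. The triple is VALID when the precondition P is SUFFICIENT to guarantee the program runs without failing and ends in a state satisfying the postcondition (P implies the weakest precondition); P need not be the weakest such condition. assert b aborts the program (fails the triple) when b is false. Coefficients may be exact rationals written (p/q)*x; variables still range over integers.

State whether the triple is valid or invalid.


Working backward. After the program, the postcondition d + 5 ≤ -6 → (1/3)*d + d ≤ r + 2*d + 3 must hold; in canonical form it is d ≤ -11 → (2/3)*d + r ≥ -3.
Before d := 3*d + 7: 3*d ≤ -18 → 2*d + r ≥ -23/3
Before skip: 3*d ≤ -18 → 2*d + r ≥ -23/3
Before d := 2*d - 3: 6*d ≤ -9 → 4*d + r ≥ -5/3
Before assert r + 3*d - 9 ≠ d: 2*d + r ≠ 9 ∧ (6*d ≤ -9 → 4*d + r ≥ -5/3)
Before r := 2*d - 2: 4*d ≠ 11 ∧ (6*d ≤ -9 → 6*d ≥ 1/3)
The weakest precondition is 4*d ≠ 11 ∧ (6*d ≤ -9 → 6*d ≥ 1/3).
Check whether d = 5 implies it.
Every state satisfying the precondition satisfies the weakest precondition: the implication holds.
Answer: valid


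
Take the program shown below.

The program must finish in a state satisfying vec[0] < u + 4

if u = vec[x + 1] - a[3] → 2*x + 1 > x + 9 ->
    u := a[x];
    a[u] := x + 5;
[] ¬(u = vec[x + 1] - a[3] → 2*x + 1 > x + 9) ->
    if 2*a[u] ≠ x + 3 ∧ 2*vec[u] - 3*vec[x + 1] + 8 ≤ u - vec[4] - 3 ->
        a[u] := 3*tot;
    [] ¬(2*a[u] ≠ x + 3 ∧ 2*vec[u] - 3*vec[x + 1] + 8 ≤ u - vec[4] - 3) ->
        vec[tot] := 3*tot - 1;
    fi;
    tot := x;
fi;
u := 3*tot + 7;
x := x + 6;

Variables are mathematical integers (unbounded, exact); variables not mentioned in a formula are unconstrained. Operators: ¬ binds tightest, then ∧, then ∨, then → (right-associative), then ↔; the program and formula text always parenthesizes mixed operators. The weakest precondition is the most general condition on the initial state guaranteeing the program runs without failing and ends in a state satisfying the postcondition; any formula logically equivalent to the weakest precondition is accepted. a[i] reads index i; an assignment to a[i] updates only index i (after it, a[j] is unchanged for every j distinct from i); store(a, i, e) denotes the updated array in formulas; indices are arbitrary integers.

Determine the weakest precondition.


Working backward. After the program, vec[0] < u + 4 must hold.
Before x := x + 6: vec[0] < u + 4
Before u := 3*tot + 7: vec[0] < 3*tot + 11
Then branch requires vec[0] < 3*tot + 11; else branch requires ((2*a[u] ≠ x + 3 ∧ vec[4] + 2*vec[u] ≤ 3*vec[x + 1] + u - 11) → vec[0] < 3*x + 11) ∧ ((¬(2*a[u] ≠ x + 3 ∧ vec[4] + 2*vec[u] ≤ 3*vec[x + 1] + u - 11)) → store(vec, tot, 3*tot - 1)[0] < 3*x + 11).
Before the if: ((a[3] + u = vec[x + 1] → x > 8) → vec[0] < 3*tot + 11) ∧ ((¬(a[3] + u = vec[x + 1] → x > 8)) → (((2*a[u] ≠ x + 3 ∧ vec[4] + 2*vec[u] ≤ 3*vec[x + 1] + u - 11) → vec[0] < 3*x + 11) ∧ ((¬(2*a[u] ≠ x + 3 ∧ vec[4] + 2*vec[u] ≤ 3*vec[x + 1] + u - 11)) → store(vec, tot, 3*tot - 1)[0] < 3*x + 11)))
Answer: WP = ((a[3] + u = vec[x + 1] → x > 8) → vec[0] < 3*tot + 11) ∧ ((¬(a[3] + u = vec[x + 1] → x > 8)) → (((2*a[u] ≠ x + 3 ∧ vec[4] + 2*vec[u] ≤ 3*vec[x + 1] + u - 11) → vec[0] < 3*x + 11) ∧ ((¬(2*a[u] ≠ x + 3 ∧ vec[4] + 2*vec[u] ≤ 3*vec[x + 1] + u - 11)) → store(vec, tot, 3*tot - 1)[0] < 3*x + 11)))


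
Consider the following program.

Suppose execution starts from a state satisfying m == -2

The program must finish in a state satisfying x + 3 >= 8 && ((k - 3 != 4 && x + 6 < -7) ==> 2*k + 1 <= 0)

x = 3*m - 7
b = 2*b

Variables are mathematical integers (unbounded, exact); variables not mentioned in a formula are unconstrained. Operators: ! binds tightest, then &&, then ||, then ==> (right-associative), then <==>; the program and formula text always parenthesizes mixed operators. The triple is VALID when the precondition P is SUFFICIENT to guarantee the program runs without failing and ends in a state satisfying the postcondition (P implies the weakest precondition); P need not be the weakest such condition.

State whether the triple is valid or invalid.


Working backward. After the program, the postcondition x + 3 >= 8 && ((k - 3 != 4 && x + 6 < -7) ==> 2*k + 1 <= 0) must hold; in canonical form it is x >= 5 && ((k != 7 && x < -13) ==> 2*k <= -1).
Before b := 2*b: x >= 5 && ((k != 7 && x < -13) ==> 2*k <= -1)
Before x := 3*m - 7: 3*m >= 12 && ((k != 7 && 3*m < -6) ==> 2*k <= -1)
The weakest precondition is 3*m >= 12 && ((k != 7 && 3*m < -6) ==> 2*k <= -1).
Check whether m == -2 implies it.
Countermodel: at the initial state k = 0, m = -2, the precondition holds but the weakest precondition fails.
Answer: invalid
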